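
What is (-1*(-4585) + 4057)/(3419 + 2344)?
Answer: 8642/5763 ≈ 1.4996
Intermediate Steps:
(-1*(-4585) + 4057)/(3419 + 2344) = (4585 + 4057)/5763 = 8642*(1/5763) = 8642/5763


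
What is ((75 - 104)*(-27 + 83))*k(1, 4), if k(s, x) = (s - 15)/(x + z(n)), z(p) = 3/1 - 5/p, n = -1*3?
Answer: 34104/13 ≈ 2623.4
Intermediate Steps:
n = -3
z(p) = 3 - 5/p (z(p) = 3*1 - 5/p = 3 - 5/p)
k(s, x) = (-15 + s)/(14/3 + x) (k(s, x) = (s - 15)/(x + (3 - 5/(-3))) = (-15 + s)/(x + (3 - 5*(-1/3))) = (-15 + s)/(x + (3 + 5/3)) = (-15 + s)/(x + 14/3) = (-15 + s)/(14/3 + x))
((75 - 104)*(-27 + 83))*k(1, 4) = ((75 - 104)*(-27 + 83))*(3*(-15 + 1)/(14 + 3*4)) = (-29*56)*(3*(-14)/(14 + 12)) = -4872*(-14)/26 = -1624*(-21/13) = 34104/13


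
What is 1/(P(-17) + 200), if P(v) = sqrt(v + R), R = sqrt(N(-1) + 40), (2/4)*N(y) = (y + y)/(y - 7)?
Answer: 1/(200 + I*sqrt(17 - 9*sqrt(2)/2)) ≈ 0.0049987 - 8.151e-5*I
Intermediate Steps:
N(y) = 4*y/(-7 + y) (N(y) = 2*((y + y)/(y - 7)) = 2*((2*y)/(-7 + y)) = 2*(2*y/(-7 + y)) = 4*y/(-7 + y))
R = 9*sqrt(2)/2 (R = sqrt(4*(-1)/(-7 - 1) + 40) = sqrt(4*(-1)/(-8) + 40) = sqrt(4*(-1)*(-1/8) + 40) = sqrt(1/2 + 40) = sqrt(81/2) = 9*sqrt(2)/2 ≈ 6.3640)
P(v) = sqrt(v + 9*sqrt(2)/2)
1/(P(-17) + 200) = 1/(sqrt(4*(-17) + 18*sqrt(2))/2 + 200) = 1/(sqrt(-68 + 18*sqrt(2))/2 + 200) = 1/(200 + sqrt(-68 + 18*sqrt(2))/2)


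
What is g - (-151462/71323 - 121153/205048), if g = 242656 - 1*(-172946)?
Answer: 6078068709515003/14624638504 ≈ 4.1560e+5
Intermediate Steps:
g = 415602 (g = 242656 + 172946 = 415602)
g - (-151462/71323 - 121153/205048) = 415602 - (-151462/71323 - 121153/205048) = 415602 - 1*(-39697975595/14624638504) = 415602 + 39697975595/14624638504 = 6078068709515003/14624638504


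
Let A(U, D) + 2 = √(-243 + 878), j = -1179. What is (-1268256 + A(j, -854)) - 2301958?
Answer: -3570216 + √635 ≈ -3.5702e+6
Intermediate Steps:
A(U, D) = -2 + √635 (A(U, D) = -2 + √(-243 + 878) = -2 + √635)
(-1268256 + A(j, -854)) - 2301958 = (-1268256 + (-2 + √635)) - 2301958 = (-1268258 + √635) - 2301958 = -3570216 + √635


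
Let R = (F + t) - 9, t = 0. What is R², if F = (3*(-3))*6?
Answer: 3969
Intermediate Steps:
F = -54 (F = -9*6 = -54)
R = -63 (R = (-54 + 0) - 9 = -54 - 9 = -63)
R² = (-63)² = 3969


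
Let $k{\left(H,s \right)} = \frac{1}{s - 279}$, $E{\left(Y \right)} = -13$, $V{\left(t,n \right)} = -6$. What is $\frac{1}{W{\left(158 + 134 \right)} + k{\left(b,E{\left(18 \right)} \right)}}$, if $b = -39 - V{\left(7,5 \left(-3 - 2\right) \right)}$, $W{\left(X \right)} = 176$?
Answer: $\frac{292}{51391} \approx 0.0056819$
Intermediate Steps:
$b = -33$ ($b = -39 - -6 = -39 + 6 = -33$)
$k{\left(H,s \right)} = \frac{1}{-279 + s}$
$\frac{1}{W{\left(158 + 134 \right)} + k{\left(b,E{\left(18 \right)} \right)}} = \frac{1}{176 + \frac{1}{-279 - 13}} = \frac{1}{176 + \frac{1}{-292}} = \frac{1}{176 - \frac{1}{292}} = \frac{1}{\frac{51391}{292}} = \frac{292}{51391}$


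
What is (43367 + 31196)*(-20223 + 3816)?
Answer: -1223355141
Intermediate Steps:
(43367 + 31196)*(-20223 + 3816) = 74563*(-16407) = -1223355141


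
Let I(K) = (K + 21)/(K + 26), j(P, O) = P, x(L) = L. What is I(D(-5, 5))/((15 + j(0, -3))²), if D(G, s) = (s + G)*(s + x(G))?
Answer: 7/1950 ≈ 0.0035897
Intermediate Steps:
D(G, s) = (G + s)² (D(G, s) = (s + G)*(s + G) = (G + s)*(G + s) = (G + s)²)
I(K) = (21 + K)/(26 + K)
I(D(-5, 5))/((15 + j(0, -3))²) = ((21 + ((-5)² + 5² + 2*(-5)*5))/(26 + ((-5)² + 5² + 2*(-5)*5)))/((15 + 0)²) = ((21 + (25 + 25 - 50))/(26 + (25 + 25 - 50)))/(15²) = ((21 + 0)/(26 + 0))/225 = (21/26)*(1/225) = 7/1950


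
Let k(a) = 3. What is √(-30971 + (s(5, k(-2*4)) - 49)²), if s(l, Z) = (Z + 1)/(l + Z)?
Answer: 5*I*√4579/2 ≈ 169.17*I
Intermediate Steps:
s(l, Z) = (1 + Z)/(Z + l)
√(-30971 + (s(5, k(-2*4)) - 49)²) = √(-30971 + ((1 + 3)/(3 + 5) - 49)²) = √(-30971 + (4/8 - 49)²) = √(-30971 + ((⅛)*4 - 49)²) = √(-30971 + (½ - 49)²) = √(-30971 + (-97/2)²) = √(-30971 + 9409/4) = √(-114475/4) = 5*I*√4579/2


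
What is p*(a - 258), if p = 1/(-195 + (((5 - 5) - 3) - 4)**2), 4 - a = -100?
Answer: 77/73 ≈ 1.0548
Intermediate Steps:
a = 104 (a = 4 - 1*(-100) = 4 + 100 = 104)
p = -1/146 (p = 1/(-195 + ((0 - 3) - 4)**2) = 1/(-195 + (-3 - 4)**2) = 1/(-195 + (-7)**2) = 1/(-195 + 49) = 1/(-146) = -1/146 ≈ -0.0068493)
p*(a - 258) = -(104 - 258)/146 = -1/146*(-154) = 77/73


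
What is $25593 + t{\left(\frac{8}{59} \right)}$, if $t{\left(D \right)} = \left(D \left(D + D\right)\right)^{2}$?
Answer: $\frac{310119636457}{12117361} \approx 25593.0$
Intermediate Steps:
$t{\left(D \right)} = 4 D^{4}$ ($t{\left(D \right)} = \left(D 2 D\right)^{2} = \left(2 D^{2}\right)^{2} = 4 D^{4}$)
$25593 + t{\left(\frac{8}{59} \right)} = 25593 + 4 \left(\frac{8}{59}\right)^{4} = 25593 + 4 \cdot \frac{4096}{12117361} = 25593 + \frac{16384}{12117361} = \frac{310119636457}{12117361}$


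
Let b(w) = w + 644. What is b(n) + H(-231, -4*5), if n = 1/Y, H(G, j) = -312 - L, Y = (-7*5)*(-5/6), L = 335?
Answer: -519/175 ≈ -2.9657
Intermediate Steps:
Y = 175/6 (Y = -(-175)/6 = -35*(-⅚) = 175/6 ≈ 29.167)
H(G, j) = -647 (H(G, j) = -312 - 1*335 = -312 - 335 = -647)
n = 6/175 (n = 1/(175/6) = 6/175 ≈ 0.034286)
b(w) = 644 + w
b(n) + H(-231, -4*5) = (644 + 6/175) - 647 = 112706/175 - 647 = -519/175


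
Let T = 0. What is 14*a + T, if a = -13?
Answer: -182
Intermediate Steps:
14*a + T = 14*(-13) + 0 = -182 + 0 = -182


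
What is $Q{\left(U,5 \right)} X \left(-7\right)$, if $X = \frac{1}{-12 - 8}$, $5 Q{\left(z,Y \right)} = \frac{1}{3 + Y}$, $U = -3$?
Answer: $\frac{7}{800} \approx 0.00875$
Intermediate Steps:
$Q{\left(z,Y \right)} = \frac{1}{5 \left(3 + Y\right)}$
$X = - \frac{1}{20}$ ($X = \frac{1}{-20} = - \frac{1}{20} \approx -0.05$)
$Q{\left(U,5 \right)} X \left(-7\right) = \frac{1}{5 \left(3 + 5\right)} \left(- \frac{1}{20}\right) \left(-7\right) = \frac{1}{5 \cdot 8} \left(- \frac{1}{20}\right) \left(-7\right) = \frac{1}{5} \cdot \frac{1}{8} \left(- \frac{1}{20}\right) \left(-7\right) = \frac{1}{40} \left(- \frac{1}{20}\right) \left(-7\right) = \left(- \frac{1}{800}\right) \left(-7\right) = \frac{7}{800}$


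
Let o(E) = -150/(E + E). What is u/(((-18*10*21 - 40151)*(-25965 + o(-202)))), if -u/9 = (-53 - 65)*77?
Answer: 71508/997453355 ≈ 7.1691e-5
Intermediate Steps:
o(E) = -75/E (o(E) = -150*1/(2*E) = -75/E)
u = 81774 (u = -9*(-53 - 65)*77 = -(-1062)*77 = -9*(-9086) = 81774)
u/(((-18*10*21 - 40151)*(-25965 + o(-202)))) = 81774/(((-18*10*21 - 40151)*(-25965 - 75/(-202)))) = 81774/(((-180*21 - 40151)*(-25965 - 75*(-1/202)))) = 81774/(((-3780 - 40151)*(-25965 + 75/202))) = 81774/((-43931*(-5244855/202))) = 81774/(230411725005/202) = 81774*(202/230411725005) = 71508/997453355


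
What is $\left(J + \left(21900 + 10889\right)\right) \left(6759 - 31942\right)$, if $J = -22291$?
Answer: $-264371134$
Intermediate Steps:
$\left(J + \left(21900 + 10889\right)\right) \left(6759 - 31942\right) = \left(-22291 + \left(21900 + 10889\right)\right) \left(6759 - 31942\right) = \left(-22291 + 32789\right) \left(-25183\right) = 10498 \left(-25183\right) = -264371134$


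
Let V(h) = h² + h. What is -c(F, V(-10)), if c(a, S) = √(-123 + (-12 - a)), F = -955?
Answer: -2*√205 ≈ -28.636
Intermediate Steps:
V(h) = h + h²
c(a, S) = √(-135 - a)
-c(F, V(-10)) = -√(-135 - 1*(-955)) = -√(-135 + 955) = -√820 = -2*√205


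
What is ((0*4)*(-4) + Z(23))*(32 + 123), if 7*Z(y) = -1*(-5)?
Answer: 775/7 ≈ 110.71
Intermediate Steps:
Z(y) = 5/7 (Z(y) = (-1*(-5))/7 = (⅐)*5 = 5/7)
((0*4)*(-4) + Z(23))*(32 + 123) = ((0*4)*(-4) + 5/7)*(32 + 123) = (0*(-4) + 5/7)*155 = (0 + 5/7)*155 = (5/7)*155 = 775/7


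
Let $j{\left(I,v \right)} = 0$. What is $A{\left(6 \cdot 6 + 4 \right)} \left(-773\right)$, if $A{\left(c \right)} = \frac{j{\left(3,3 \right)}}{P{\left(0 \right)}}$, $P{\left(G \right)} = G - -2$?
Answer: $0$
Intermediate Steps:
$P{\left(G \right)} = 2 + G$ ($P{\left(G \right)} = G + 2 = 2 + G$)
$A{\left(c \right)} = 0$ ($A{\left(c \right)} = \frac{0}{2 + 0} = \frac{0}{2} = 0 \cdot \frac{1}{2} = 0$)
$A{\left(6 \cdot 6 + 4 \right)} \left(-773\right) = 0 \left(-773\right) = 0$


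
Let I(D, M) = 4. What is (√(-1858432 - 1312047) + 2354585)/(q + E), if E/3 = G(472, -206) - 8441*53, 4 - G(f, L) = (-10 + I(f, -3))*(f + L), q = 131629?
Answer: -470917/241138 - I*√3170479/1205690 ≈ -1.9529 - 0.0014768*I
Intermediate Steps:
G(f, L) = 4 + 6*L + 6*f (G(f, L) = 4 - (-10 + 4)*(f + L) = 4 - (-6)*(L + f) = 4 - (-6*L - 6*f) = 4 + (6*L + 6*f) = 4 + 6*L + 6*f)
E = -1337319 (E = 3*((4 + 6*(-206) + 6*472) - 8441*53) = 3*((4 - 1236 + 2832) - 1*447373) = 3*(1600 - 447373) = 3*(-445773) = -1337319)
(√(-1858432 - 1312047) + 2354585)/(q + E) = (√(-1858432 - 1312047) + 2354585)/(131629 - 1337319) = (√(-3170479) + 2354585)/(-1205690) = (I*√3170479 + 2354585)*(-1/1205690) = (2354585 + I*√3170479)*(-1/1205690) = -470917/241138 - I*√3170479/1205690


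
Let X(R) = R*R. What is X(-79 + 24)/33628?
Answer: 3025/33628 ≈ 0.089955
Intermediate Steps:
X(R) = R²
X(-79 + 24)/33628 = (-79 + 24)²/33628 = (-55)²*(1/33628) = 3025*(1/33628) = 3025/33628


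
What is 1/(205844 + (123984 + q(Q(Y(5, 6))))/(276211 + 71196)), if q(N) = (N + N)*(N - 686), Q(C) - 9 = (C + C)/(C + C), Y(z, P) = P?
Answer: 347407/71511756972 ≈ 4.8580e-6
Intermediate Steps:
Q(C) = 10 (Q(C) = 9 + (C + C)/(C + C) = 9 + (2*C)/((2*C)) = 9 + (2*C)*(1/(2*C)) = 9 + 1 = 10)
q(N) = 2*N*(-686 + N) (q(N) = (2*N)*(-686 + N) = 2*N*(-686 + N))
1/(205844 + (123984 + q(Q(Y(5, 6))))/(276211 + 71196)) = 1/(205844 + (123984 + 2*10*(-686 + 10))/(276211 + 71196)) = 1/(205844 + (123984 + 2*10*(-676))/347407) = 1/(205844 + (123984 - 13520)*(1/347407)) = 1/(205844 + 110464*(1/347407)) = 1/(205844 + 110464/347407) = 1/(71511756972/347407) = 347407/71511756972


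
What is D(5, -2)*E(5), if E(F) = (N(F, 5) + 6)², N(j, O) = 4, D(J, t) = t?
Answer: -200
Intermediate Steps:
E(F) = 100 (E(F) = (4 + 6)² = 10² = 100)
D(5, -2)*E(5) = -2*100 = -200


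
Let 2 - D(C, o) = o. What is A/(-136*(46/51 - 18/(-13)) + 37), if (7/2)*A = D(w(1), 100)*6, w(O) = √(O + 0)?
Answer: 6552/10685 ≈ 0.61320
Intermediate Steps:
w(O) = √O
D(C, o) = 2 - o
A = -168 (A = 2*((2 - 1*100)*6)/7 = 2*((2 - 100)*6)/7 = 2*(-98*6)/7 = (2/7)*(-588) = -168)
A/(-136*(46/51 - 18/(-13)) + 37) = -168/(-136*(46/51 - 18/(-13)) + 37) = -168/(-136*(46*(1/51) - 18*(-1/13)) + 37) = -168/(-136*(46/51 + 18/13) + 37) = -168/(-136*1516/663 + 37) = -168/(-12128/39 + 37) = -168/(-10685/39) = -168*(-39/10685) = 6552/10685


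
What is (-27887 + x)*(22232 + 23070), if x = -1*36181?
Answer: -2902408536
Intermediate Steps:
x = -36181
(-27887 + x)*(22232 + 23070) = (-27887 - 36181)*(22232 + 23070) = -64068*45302 = -2902408536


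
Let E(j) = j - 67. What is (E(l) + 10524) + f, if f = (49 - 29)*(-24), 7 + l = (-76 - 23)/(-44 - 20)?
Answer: 638179/64 ≈ 9971.5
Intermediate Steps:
l = -349/64 (l = -7 + (-76 - 23)/(-44 - 20) = -7 - 99/(-64) = -7 - 99*(-1/64) = -7 + 99/64 = -349/64 ≈ -5.4531)
E(j) = -67 + j
f = -480 (f = 20*(-24) = -480)
(E(l) + 10524) + f = ((-67 - 349/64) + 10524) - 480 = (-4637/64 + 10524) - 480 = 668899/64 - 480 = 638179/64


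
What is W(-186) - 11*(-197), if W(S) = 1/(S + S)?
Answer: 806123/372 ≈ 2167.0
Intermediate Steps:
W(S) = 1/(2*S)
W(-186) - 11*(-197) = (1/2)/(-186) - 11*(-197) = (1/2)*(-1/186) - 1*(-2167) = -1/372 + 2167 = 806123/372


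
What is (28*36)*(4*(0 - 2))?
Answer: -8064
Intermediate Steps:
(28*36)*(4*(0 - 2)) = 1008*(4*(-2)) = 1008*(-8) = -8064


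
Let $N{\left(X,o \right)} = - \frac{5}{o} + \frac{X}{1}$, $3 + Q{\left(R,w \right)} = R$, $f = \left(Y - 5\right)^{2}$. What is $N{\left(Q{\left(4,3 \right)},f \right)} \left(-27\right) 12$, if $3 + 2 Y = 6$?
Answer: $- \frac{9396}{49} \approx -191.76$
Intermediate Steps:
$Y = \frac{3}{2}$ ($Y = - \frac{3}{2} + \frac{1}{2} \cdot 6 = - \frac{3}{2} + 3 = \frac{3}{2} \approx 1.5$)
$f = \frac{49}{4}$ ($f = \left(\frac{3}{2} - 5\right)^{2} = \left(- \frac{7}{2}\right)^{2} = \frac{49}{4} \approx 12.25$)
$Q{\left(R,w \right)} = -3 + R$
$N{\left(X,o \right)} = X - \frac{5}{o}$ ($N{\left(X,o \right)} = - \frac{5}{o} + X 1 = - \frac{5}{o} + X = X - \frac{5}{o}$)
$N{\left(Q{\left(4,3 \right)},f \right)} \left(-27\right) 12 = \left(\left(-3 + 4\right) - \frac{5}{\frac{49}{4}}\right) \left(-27\right) 12 = \left(1 - \frac{20}{49}\right) \left(-27\right) 12 = \frac{29}{49} \left(-27\right) 12 = \left(- \frac{783}{49}\right) 12 = - \frac{9396}{49}$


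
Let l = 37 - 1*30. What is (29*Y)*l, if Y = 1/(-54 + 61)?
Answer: 29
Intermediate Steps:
l = 7 (l = 37 - 30 = 7)
Y = 1/7 ≈ 0.14286
(29*Y)*l = (29*(1/7))*7 = (29/7)*7 = 29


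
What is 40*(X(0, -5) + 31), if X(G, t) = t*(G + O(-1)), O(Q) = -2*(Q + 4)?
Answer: 2440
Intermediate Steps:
O(Q) = -8 - 2*Q (O(Q) = -2*(4 + Q) = -8 - 2*Q)
X(G, t) = t*(-6 + G) (X(G, t) = t*(G + (-8 - 2*(-1))) = t*(G + (-8 + 2)) = t*(G - 6) = t*(-6 + G))
40*(X(0, -5) + 31) = 40*(-5*(-6 + 0) + 31) = 40*(-5*(-6) + 31) = 40*(30 + 31) = 40*61 = 2440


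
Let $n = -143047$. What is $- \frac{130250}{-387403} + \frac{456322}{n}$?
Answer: $- \frac{158148640016}{55416836941} \approx -2.8538$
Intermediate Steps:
$- \frac{130250}{-387403} + \frac{456322}{n} = - \frac{130250}{-387403} + \frac{456322}{-143047} = \left(-130250\right) \left(- \frac{1}{387403}\right) + 456322 \left(- \frac{1}{143047}\right) = \frac{130250}{387403} - \frac{456322}{143047} = - \frac{158148640016}{55416836941}$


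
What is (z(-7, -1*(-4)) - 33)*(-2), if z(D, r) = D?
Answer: 80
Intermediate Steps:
(z(-7, -1*(-4)) - 33)*(-2) = (-7 - 33)*(-2) = -40*(-2) = 80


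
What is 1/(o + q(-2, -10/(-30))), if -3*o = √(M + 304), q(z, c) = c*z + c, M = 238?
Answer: 3/541 - 3*√542/541 ≈ -0.12355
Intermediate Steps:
q(z, c) = c + c*z
o = -√542/3 (o = -√(238 + 304)/3 = -√542/3 ≈ -7.7603)
1/(o + q(-2, -10/(-30))) = 1/(-√542/3 + (-10/(-30))*(1 - 2)) = 1/(-√542/3 - 10*(-1/30)*(-1)) = 1/(-√542/3 + (⅓)*(-1)) = 1/(-√542/3 - ⅓) = 1/(-⅓ - √542/3)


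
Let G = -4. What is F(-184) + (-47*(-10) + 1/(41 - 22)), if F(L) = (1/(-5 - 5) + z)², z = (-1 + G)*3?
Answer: 1326319/1900 ≈ 698.06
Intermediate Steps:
z = -15 (z = (-1 - 4)*3 = -5*3 = -15)
F(L) = 22801/100 (F(L) = (1/(-5 - 5) - 15)² = (1/(-10) - 15)² = (-⅒ - 15)² = (-151/10)² = 22801/100)
F(-184) + (-47*(-10) + 1/(41 - 22)) = 22801/100 + (-47*(-10) + 1/(41 - 22)) = 22801/100 + (470 + 1/19) = 22801/100 + 8931/19 = 1326319/1900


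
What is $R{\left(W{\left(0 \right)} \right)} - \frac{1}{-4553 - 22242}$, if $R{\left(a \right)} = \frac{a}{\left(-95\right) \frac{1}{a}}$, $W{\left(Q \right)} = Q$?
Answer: $\frac{1}{26795} \approx 3.732 \cdot 10^{-5}$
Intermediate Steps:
$R{\left(a \right)} = - \frac{a^{2}}{95}$ ($R{\left(a \right)} = a \left(- \frac{a}{95}\right) = - \frac{a^{2}}{95}$)
$R{\left(W{\left(0 \right)} \right)} - \frac{1}{-4553 - 22242} = - \frac{0^{2}}{95} - \frac{1}{-4553 - 22242} = \left(- \frac{1}{95}\right) 0 - \frac{1}{-26795} = 0 - - \frac{1}{26795} = 0 + \frac{1}{26795} = \frac{1}{26795}$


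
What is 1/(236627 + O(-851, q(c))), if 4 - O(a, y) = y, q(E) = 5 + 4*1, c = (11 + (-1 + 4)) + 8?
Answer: 1/236622 ≈ 4.2262e-6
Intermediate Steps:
c = 22 (c = (11 + 3) + 8 = 14 + 8 = 22)
q(E) = 9 (q(E) = 5 + 4 = 9)
O(a, y) = 4 - y
1/(236627 + O(-851, q(c))) = 1/(236627 + (4 - 1*9)) = 1/(236627 + (4 - 9)) = 1/(236627 - 5) = 1/236622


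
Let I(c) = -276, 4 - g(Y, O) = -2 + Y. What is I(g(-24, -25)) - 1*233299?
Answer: -233575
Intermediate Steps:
g(Y, O) = 6 - Y (g(Y, O) = 4 - (-2 + Y) = 4 + (2 - Y) = 6 - Y)
I(g(-24, -25)) - 1*233299 = -276 - 1*233299 = -276 - 233299 = -233575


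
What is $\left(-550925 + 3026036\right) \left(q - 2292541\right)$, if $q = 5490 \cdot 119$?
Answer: $-4057278679641$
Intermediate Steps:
$q = 653310$
$\left(-550925 + 3026036\right) \left(q - 2292541\right) = \left(-550925 + 3026036\right) \left(653310 - 2292541\right) = 2475111 \left(-1639231\right) = -4057278679641$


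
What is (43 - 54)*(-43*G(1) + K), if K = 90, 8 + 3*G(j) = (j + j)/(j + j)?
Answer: -6281/3 ≈ -2093.7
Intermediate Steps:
G(j) = -7/3 (G(j) = -8/3 + ((j + j)/(j + j))/3 = -8/3 + ((2*j)/((2*j)))/3 = -8/3 + ((2*j)*(1/(2*j)))/3 = -8/3 + (1/3)*1 = -8/3 + 1/3 = -7/3)
(43 - 54)*(-43*G(1) + K) = (43 - 54)*(-43*(-7/3) + 90) = -11*(301/3 + 90) = -11*571/3 = -6281/3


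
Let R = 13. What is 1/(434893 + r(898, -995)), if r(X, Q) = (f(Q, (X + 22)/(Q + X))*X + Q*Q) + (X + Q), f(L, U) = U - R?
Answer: 97/136249099 ≈ 7.1193e-7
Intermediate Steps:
f(L, U) = -13 + U (f(L, U) = U - 1*13 = U - 13 = -13 + U)
r(X, Q) = Q + X + Q² + X*(-13 + (22 + X)/(Q + X)) (r(X, Q) = ((-13 + (X + 22)/(Q + X))*X + Q*Q) + (X + Q) = ((-13 + (22 + X)/(Q + X))*X + Q²) + (Q + X) = (X*(-13 + (22 + X)/(Q + X)) + Q²) + (Q + X) = (Q² + X*(-13 + (22 + X)/(Q + X))) + (Q + X) = Q + X + Q² + X*(-13 + (22 + X)/(Q + X)))
1/(434893 + r(898, -995)) = 1/(434893 + ((-995 + 898)*(-995 + 898 + (-995)²) - 1*898*(-22 + 12*898 + 13*(-995)))/(-995 + 898)) = 1/(434893 + (-97*(-995 + 898 + 990025) - 1*898*(-22 + 10776 - 12935))/(-97)) = 1/(434893 - (-97*989928 - 1*898*(-2181))/97) = 1/(434893 - (-96023016 + 1958538)/97) = 1/(434893 - 1/97*(-94064478)) = 1/(434893 + 94064478/97) = 1/(136249099/97) = 97/136249099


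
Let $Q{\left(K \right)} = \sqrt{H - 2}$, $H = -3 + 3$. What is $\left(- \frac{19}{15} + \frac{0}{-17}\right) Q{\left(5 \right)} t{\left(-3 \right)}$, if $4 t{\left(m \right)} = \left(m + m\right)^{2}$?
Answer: $- \frac{57 i \sqrt{2}}{5} \approx - 16.122 i$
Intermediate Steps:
$H = 0$
$Q{\left(K \right)} = i \sqrt{2}$ ($Q{\left(K \right)} = \sqrt{0 - 2} = \sqrt{-2} = i \sqrt{2}$)
$t{\left(m \right)} = m^{2}$ ($t{\left(m \right)} = \frac{\left(m + m\right)^{2}}{4} = \frac{\left(2 m\right)^{2}}{4} = \frac{4 m^{2}}{4} = m^{2}$)
$\left(- \frac{19}{15} + \frac{0}{-17}\right) Q{\left(5 \right)} t{\left(-3 \right)} = \left(- \frac{19}{15} + \frac{0}{-17}\right) i \sqrt{2} \left(-3\right)^{2} = \left(\left(-19\right) \frac{1}{15} + 0 \left(- \frac{1}{17}\right)\right) i \sqrt{2} \cdot 9 = \left(- \frac{19}{15} + 0\right) i \sqrt{2} \cdot 9 = - \frac{19 i \sqrt{2}}{15} \cdot 9 = - \frac{57 i \sqrt{2}}{5}$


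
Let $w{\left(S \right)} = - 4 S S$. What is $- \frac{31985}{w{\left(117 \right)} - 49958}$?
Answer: $\frac{31985}{104714} \approx 0.30545$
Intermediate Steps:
$w{\left(S \right)} = - 4 S^{2}$
$- \frac{31985}{w{\left(117 \right)} - 49958} = - \frac{31985}{- 4 \cdot 117^{2} - 49958} = - \frac{31985}{\left(-4\right) 13689 - 49958} = - \frac{31985}{-54756 - 49958} = - \frac{31985}{-104714} = \left(-31985\right) \left(- \frac{1}{104714}\right) = \frac{31985}{104714}$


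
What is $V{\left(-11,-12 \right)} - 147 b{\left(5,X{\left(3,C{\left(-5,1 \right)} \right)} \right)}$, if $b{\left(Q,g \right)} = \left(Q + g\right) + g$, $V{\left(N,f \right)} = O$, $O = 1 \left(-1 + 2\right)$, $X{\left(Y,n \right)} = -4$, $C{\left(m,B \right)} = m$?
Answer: $442$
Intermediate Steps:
$O = 1$ ($O = 1 \cdot 1 = 1$)
$V{\left(N,f \right)} = 1$
$b{\left(Q,g \right)} = Q + 2 g$
$V{\left(-11,-12 \right)} - 147 b{\left(5,X{\left(3,C{\left(-5,1 \right)} \right)} \right)} = 1 - 147 \left(5 + 2 \left(-4\right)\right) = 1 - 147 \left(5 - 8\right) = 1 - -441 = 1 + 441 = 442$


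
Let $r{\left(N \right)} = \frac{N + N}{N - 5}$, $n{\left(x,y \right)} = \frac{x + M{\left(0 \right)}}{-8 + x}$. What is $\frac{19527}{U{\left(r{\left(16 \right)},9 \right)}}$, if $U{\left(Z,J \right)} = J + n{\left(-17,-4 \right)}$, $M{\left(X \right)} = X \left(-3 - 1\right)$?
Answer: $\frac{488175}{242} \approx 2017.3$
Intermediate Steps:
$M{\left(X \right)} = - 4 X$ ($M{\left(X \right)} = X \left(-4\right) = - 4 X$)
$n{\left(x,y \right)} = \frac{x}{-8 + x}$ ($n{\left(x,y \right)} = \frac{x - 0}{-8 + x} = \frac{x + 0}{-8 + x} = \frac{x}{-8 + x}$)
$r{\left(N \right)} = \frac{2 N}{-5 + N}$
$U{\left(Z,J \right)} = \frac{17}{25} + J$ ($U{\left(Z,J \right)} = J - \frac{17}{-8 - 17} = J - \frac{17}{-25} = J - - \frac{17}{25} = J + \frac{17}{25} = \frac{17}{25} + J$)
$\frac{19527}{U{\left(r{\left(16 \right)},9 \right)}} = \frac{19527}{\frac{17}{25} + 9} = \frac{19527}{\frac{242}{25}} = 19527 \cdot \frac{25}{242} = \frac{488175}{242}$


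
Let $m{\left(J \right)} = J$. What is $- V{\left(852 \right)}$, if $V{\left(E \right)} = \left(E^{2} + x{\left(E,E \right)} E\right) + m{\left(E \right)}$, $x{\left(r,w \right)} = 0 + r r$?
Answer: $-619196964$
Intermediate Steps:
$x{\left(r,w \right)} = r^{2}$ ($x{\left(r,w \right)} = 0 + r^{2} = r^{2}$)
$V{\left(E \right)} = E + E^{2} + E^{3}$ ($V{\left(E \right)} = \left(E^{2} + E^{2} E\right) + E = \left(E^{2} + E^{3}\right) + E = E + E^{2} + E^{3}$)
$- V{\left(852 \right)} = - 852 \left(1 + 852 + 852^{2}\right) = - 852 \left(1 + 852 + 725904\right) = - 852 \cdot 726757 = \left(-1\right) 619196964 = -619196964$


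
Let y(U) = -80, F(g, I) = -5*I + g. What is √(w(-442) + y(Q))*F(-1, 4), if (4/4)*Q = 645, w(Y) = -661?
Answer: -21*I*√741 ≈ -571.65*I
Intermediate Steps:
F(g, I) = g - 5*I
Q = 645
√(w(-442) + y(Q))*F(-1, 4) = √(-661 - 80)*(-1 - 5*4) = √(-741)*(-1 - 20) = (I*√741)*(-21) = -21*I*√741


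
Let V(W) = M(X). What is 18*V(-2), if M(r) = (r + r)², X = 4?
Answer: 1152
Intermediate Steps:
M(r) = 4*r² (M(r) = (2*r)² = 4*r²)
V(W) = 64 (V(W) = 4*4² = 4*16 = 64)
18*V(-2) = 18*64 = 1152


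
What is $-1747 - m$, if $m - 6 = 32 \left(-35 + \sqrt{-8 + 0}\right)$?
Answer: $-633 - 64 i \sqrt{2} \approx -633.0 - 90.51 i$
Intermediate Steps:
$m = -1114 + 64 i \sqrt{2}$ ($m = 6 + 32 \left(-35 + \sqrt{-8 + 0}\right) = 6 + 32 \left(-35 + \sqrt{-8}\right) = 6 + 32 \left(-35 + 2 i \sqrt{2}\right) = 6 - \left(1120 - 64 i \sqrt{2}\right) = -1114 + 64 i \sqrt{2} \approx -1114.0 + 90.51 i$)
$-1747 - m = -1747 - \left(-1114 + 64 i \sqrt{2}\right) = -1747 + \left(1114 - 64 i \sqrt{2}\right) = -633 - 64 i \sqrt{2}$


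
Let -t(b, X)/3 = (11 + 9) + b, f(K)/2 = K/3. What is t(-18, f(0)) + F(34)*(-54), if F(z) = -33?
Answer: 1776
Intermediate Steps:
f(K) = 2*K/3 (f(K) = 2*(K/3) = 2*K/3)
t(b, X) = -60 - 3*b (t(b, X) = -3*((11 + 9) + b) = -3*(20 + b) = -60 - 3*b)
t(-18, f(0)) + F(34)*(-54) = (-60 - 3*(-18)) - 33*(-54) = (-60 + 54) + 1782 = -6 + 1782 = 1776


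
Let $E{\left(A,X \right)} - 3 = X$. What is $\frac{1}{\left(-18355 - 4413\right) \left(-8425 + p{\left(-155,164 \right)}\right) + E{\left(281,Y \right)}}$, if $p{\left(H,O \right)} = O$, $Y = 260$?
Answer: $\frac{1}{188086711} \approx 5.3167 \cdot 10^{-9}$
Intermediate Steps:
$E{\left(A,X \right)} = 3 + X$
$\frac{1}{\left(-18355 - 4413\right) \left(-8425 + p{\left(-155,164 \right)}\right) + E{\left(281,Y \right)}} = \frac{1}{\left(-18355 - 4413\right) \left(-8425 + 164\right) + \left(3 + 260\right)} = \frac{1}{\left(-22768\right) \left(-8261\right) + 263} = \frac{1}{188086448 + 263} = \frac{1}{188086711}$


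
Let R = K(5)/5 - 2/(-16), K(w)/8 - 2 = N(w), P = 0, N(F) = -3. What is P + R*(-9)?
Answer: 531/40 ≈ 13.275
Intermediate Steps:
K(w) = -8 (K(w) = 16 + 8*(-3) = 16 - 24 = -8)
R = -59/40 (R = -8/5 - 2/(-16) = -8*⅕ - 2*(-1/16) = -8/5 + ⅛ = -59/40 ≈ -1.4750)
P + R*(-9) = 0 - 59/40*(-9) = 0 + 531/40 = 531/40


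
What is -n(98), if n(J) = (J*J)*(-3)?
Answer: 28812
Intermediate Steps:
n(J) = -3*J**2 (n(J) = J**2*(-3) = -3*J**2)
-n(98) = -(-3)*98**2 = -(-3)*9604 = -1*(-28812) = 28812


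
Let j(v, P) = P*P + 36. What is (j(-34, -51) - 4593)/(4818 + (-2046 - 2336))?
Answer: -489/109 ≈ -4.4862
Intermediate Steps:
j(v, P) = 36 + P² (j(v, P) = P² + 36 = 36 + P²)
(j(-34, -51) - 4593)/(4818 + (-2046 - 2336)) = ((36 + (-51)²) - 4593)/(4818 + (-2046 - 2336)) = ((36 + 2601) - 4593)/(4818 - 4382) = (2637 - 4593)/436 = -1956*1/436 = -489/109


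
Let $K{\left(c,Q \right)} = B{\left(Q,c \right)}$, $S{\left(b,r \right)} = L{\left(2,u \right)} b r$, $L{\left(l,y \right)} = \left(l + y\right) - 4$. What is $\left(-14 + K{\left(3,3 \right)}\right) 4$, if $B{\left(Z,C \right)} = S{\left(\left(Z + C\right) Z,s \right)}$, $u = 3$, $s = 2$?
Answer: $88$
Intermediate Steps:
$L{\left(l,y \right)} = -4 + l + y$
$S{\left(b,r \right)} = b r$ ($S{\left(b,r \right)} = \left(-4 + 2 + 3\right) b r = 1 b r = b r$)
$B{\left(Z,C \right)} = 2 Z \left(C + Z\right)$ ($B{\left(Z,C \right)} = \left(Z + C\right) Z 2 = \left(C + Z\right) Z 2 = Z \left(C + Z\right) 2 = 2 Z \left(C + Z\right)$)
$K{\left(c,Q \right)} = 2 Q \left(Q + c\right)$ ($K{\left(c,Q \right)} = 2 Q \left(c + Q\right) = 2 Q \left(Q + c\right)$)
$\left(-14 + K{\left(3,3 \right)}\right) 4 = \left(-14 + 2 \cdot 3 \left(3 + 3\right)\right) 4 = \left(-14 + 2 \cdot 3 \cdot 6\right) 4 = \left(-14 + 36\right) 4 = 22 \cdot 4 = 88$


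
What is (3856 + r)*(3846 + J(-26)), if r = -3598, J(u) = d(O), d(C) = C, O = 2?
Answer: 992784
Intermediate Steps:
J(u) = 2
(3856 + r)*(3846 + J(-26)) = (3856 - 3598)*(3846 + 2) = 258*3848 = 992784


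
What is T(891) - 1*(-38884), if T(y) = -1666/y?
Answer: 34643978/891 ≈ 38882.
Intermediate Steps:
T(891) - 1*(-38884) = -1666/891 - 1*(-38884) = -1666*1/891 + 38884 = -1666/891 + 38884 = 34643978/891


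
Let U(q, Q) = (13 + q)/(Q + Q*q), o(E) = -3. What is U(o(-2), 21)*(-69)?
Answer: 115/7 ≈ 16.429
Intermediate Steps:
U(q, Q) = (13 + q)/(Q + Q*q)
U(o(-2), 21)*(-69) = ((13 - 3)/(21*(1 - 3)))*(-69) = ((1/21)*10/(-2))*(-69) = ((1/21)*(-½)*10)*(-69) = -5/21*(-69) = 115/7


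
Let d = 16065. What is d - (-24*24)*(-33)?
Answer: -2943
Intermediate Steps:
d - (-24*24)*(-33) = 16065 - (-24*24)*(-33) = 16065 - (-576)*(-33) = 16065 - 1*19008 = 16065 - 19008 = -2943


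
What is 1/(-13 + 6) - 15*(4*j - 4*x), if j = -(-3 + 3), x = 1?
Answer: 419/7 ≈ 59.857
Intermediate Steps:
j = 0 (j = -1*0 = 0)
1/(-13 + 6) - 15*(4*j - 4*x) = 1/(-13 + 6) - 15*(4*0 - 4*1) = 1/(-7) - 15*(0 - 4) = -1/7 - 15*(-4) = -1/7 + 60 = 419/7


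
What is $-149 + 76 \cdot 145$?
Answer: $10871$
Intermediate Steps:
$-149 + 76 \cdot 145 = -149 + 11020 = 10871$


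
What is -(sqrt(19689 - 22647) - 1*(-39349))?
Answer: -39349 - I*sqrt(2958) ≈ -39349.0 - 54.388*I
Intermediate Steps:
-(sqrt(19689 - 22647) - 1*(-39349)) = -(sqrt(-2958) + 39349) = -(I*sqrt(2958) + 39349) = -(39349 + I*sqrt(2958)) = -39349 - I*sqrt(2958)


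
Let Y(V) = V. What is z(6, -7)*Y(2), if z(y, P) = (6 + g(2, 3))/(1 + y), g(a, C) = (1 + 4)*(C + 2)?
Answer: 62/7 ≈ 8.8571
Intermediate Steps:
g(a, C) = 10 + 5*C (g(a, C) = 5*(2 + C) = 10 + 5*C)
z(y, P) = 31/(1 + y) (z(y, P) = (6 + (10 + 5*3))/(1 + y) = (6 + (10 + 15))/(1 + y) = (6 + 25)/(1 + y) = 31/(1 + y))
z(6, -7)*Y(2) = (31/(1 + 6))*2 = (31/7)*2 = 62/7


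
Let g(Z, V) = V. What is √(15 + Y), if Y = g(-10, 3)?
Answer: 3*√2 ≈ 4.2426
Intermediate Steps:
Y = 3
√(15 + Y) = √(15 + 3) = √18 = 3*√2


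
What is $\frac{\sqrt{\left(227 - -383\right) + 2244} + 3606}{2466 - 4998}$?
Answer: $- \frac{601}{422} - \frac{\sqrt{2854}}{2532} \approx -1.4453$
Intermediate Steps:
$\frac{\sqrt{\left(227 - -383\right) + 2244} + 3606}{2466 - 4998} = \frac{\sqrt{\left(227 + 383\right) + 2244} + 3606}{-2532} = \left(\sqrt{610 + 2244} + 3606\right) \left(- \frac{1}{2532}\right) = \left(\sqrt{2854} + 3606\right) \left(- \frac{1}{2532}\right) = \left(3606 + \sqrt{2854}\right) \left(- \frac{1}{2532}\right) = - \frac{601}{422} - \frac{\sqrt{2854}}{2532}$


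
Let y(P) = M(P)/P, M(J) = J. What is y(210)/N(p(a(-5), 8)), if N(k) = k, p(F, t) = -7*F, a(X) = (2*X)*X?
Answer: -1/350 ≈ -0.0028571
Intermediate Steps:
a(X) = 2*X²
y(P) = 1 (y(P) = P/P = 1)
y(210)/N(p(a(-5), 8)) = 1/(-14*(-5)²) = 1/(-14*25) = 1/(-7*50) = 1/(-350) = 1*(-1/350) = -1/350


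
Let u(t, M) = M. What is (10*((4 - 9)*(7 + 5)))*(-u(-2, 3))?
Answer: 1800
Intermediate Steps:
(10*((4 - 9)*(7 + 5)))*(-u(-2, 3)) = (10*((4 - 9)*(7 + 5)))*(-1*3) = (10*(-5*12))*(-3) = (10*(-60))*(-3) = -600*(-3) = 1800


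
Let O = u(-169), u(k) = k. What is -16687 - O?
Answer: -16518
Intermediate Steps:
O = -169
-16687 - O = -16687 - 1*(-169) = -16687 + 169 = -16518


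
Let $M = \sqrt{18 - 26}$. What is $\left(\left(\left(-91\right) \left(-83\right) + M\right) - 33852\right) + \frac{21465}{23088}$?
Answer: $- \frac{202389949}{7696} + 2 i \sqrt{2} \approx -26298.0 + 2.8284 i$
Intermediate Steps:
$M = 2 i \sqrt{2}$ ($M = \sqrt{-8} = 2 i \sqrt{2} \approx 2.8284 i$)
$\left(\left(\left(-91\right) \left(-83\right) + M\right) - 33852\right) + \frac{21465}{23088} = \left(\left(\left(-91\right) \left(-83\right) + 2 i \sqrt{2}\right) - 33852\right) + \frac{21465}{23088} = \left(\left(7553 + 2 i \sqrt{2}\right) - 33852\right) + 21465 \cdot \frac{1}{23088} = \left(-26299 + 2 i \sqrt{2}\right) + \frac{7155}{7696} = - \frac{202389949}{7696} + 2 i \sqrt{2}$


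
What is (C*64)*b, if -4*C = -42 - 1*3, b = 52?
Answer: 37440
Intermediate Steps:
C = 45/4 (C = -(-42 - 1*3)/4 = -(-42 - 3)/4 = -¼*(-45) = 45/4 ≈ 11.250)
(C*64)*b = ((45/4)*64)*52 = 720*52 = 37440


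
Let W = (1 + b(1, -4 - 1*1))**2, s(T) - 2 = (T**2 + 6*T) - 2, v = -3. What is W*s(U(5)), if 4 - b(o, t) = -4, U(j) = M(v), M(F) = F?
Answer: -729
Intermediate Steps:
U(j) = -3
b(o, t) = 8 (b(o, t) = 4 - 1*(-4) = 4 + 4 = 8)
s(T) = T**2 + 6*T (s(T) = 2 + ((T**2 + 6*T) - 2) = 2 + (-2 + T**2 + 6*T) = T**2 + 6*T)
W = 81 (W = (1 + 8)**2 = 9**2 = 81)
W*s(U(5)) = 81*(-3*(6 - 3)) = 81*(-3*3) = 81*(-9) = -729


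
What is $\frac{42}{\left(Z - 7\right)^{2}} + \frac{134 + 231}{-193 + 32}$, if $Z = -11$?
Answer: $- \frac{18583}{8694} \approx -2.1375$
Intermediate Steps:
$\frac{42}{\left(Z - 7\right)^{2}} + \frac{134 + 231}{-193 + 32} = \frac{42}{\left(-11 - 7\right)^{2}} + \frac{134 + 231}{-193 + 32} = \frac{42}{\left(-18\right)^{2}} + \frac{365}{-161} = \frac{42}{324} + 365 \left(- \frac{1}{161}\right) = 42 \cdot \frac{1}{324} - \frac{365}{161} = \frac{7}{54} - \frac{365}{161} = - \frac{18583}{8694}$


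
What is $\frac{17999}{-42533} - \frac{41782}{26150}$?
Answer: $- \frac{1123893828}{556118975} \approx -2.021$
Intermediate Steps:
$\frac{17999}{-42533} - \frac{41782}{26150} = 17999 \left(- \frac{1}{42533}\right) - \frac{20891}{13075} = - \frac{17999}{42533} - \frac{20891}{13075} = - \frac{1123893828}{556118975}$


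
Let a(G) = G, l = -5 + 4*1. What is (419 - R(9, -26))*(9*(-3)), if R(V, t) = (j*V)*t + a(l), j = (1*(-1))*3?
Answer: 7614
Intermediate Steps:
l = -1 (l = -5 + 4 = -1)
j = -3 (j = -1*3 = -3)
R(V, t) = -1 - 3*V*t (R(V, t) = (-3*V)*t - 1 = -3*V*t - 1 = -1 - 3*V*t)
(419 - R(9, -26))*(9*(-3)) = (419 - (-1 - 3*9*(-26)))*(9*(-3)) = (419 - (-1 + 702))*(-27) = (419 - 1*701)*(-27) = (419 - 701)*(-27) = -282*(-27) = 7614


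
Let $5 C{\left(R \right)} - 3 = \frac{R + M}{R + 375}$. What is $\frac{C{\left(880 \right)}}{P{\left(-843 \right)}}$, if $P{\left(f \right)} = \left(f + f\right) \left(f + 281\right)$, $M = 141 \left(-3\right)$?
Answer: $\frac{2111}{2972881650} \approx 7.1009 \cdot 10^{-7}$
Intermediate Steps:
$M = -423$
$C{\left(R \right)} = \frac{3}{5} + \frac{-423 + R}{5 \left(375 + R\right)}$ ($C{\left(R \right)} = \frac{3}{5} + \frac{\left(R - 423\right) \frac{1}{R + 375}}{5} = \frac{3}{5} + \frac{\left(-423 + R\right) \frac{1}{375 + R}}{5} = \frac{3}{5} + \frac{\frac{1}{375 + R} \left(-423 + R\right)}{5} = \frac{3}{5} + \frac{-423 + R}{5 \left(375 + R\right)}$)
$P{\left(f \right)} = 2 f \left(281 + f\right)$
$\frac{C{\left(880 \right)}}{P{\left(-843 \right)}} = \frac{\frac{2}{5} \frac{1}{375 + 880} \left(351 + 2 \cdot 880\right)}{2 \left(-843\right) \left(281 - 843\right)} = \frac{\frac{2}{5} \cdot \frac{1}{1255} \left(351 + 1760\right)}{2 \left(-843\right) \left(-562\right)} = \frac{\frac{2}{5} \cdot \frac{1}{1255} \cdot 2111}{947532} = \frac{4222}{6275} \cdot \frac{1}{947532} = \frac{2111}{2972881650}$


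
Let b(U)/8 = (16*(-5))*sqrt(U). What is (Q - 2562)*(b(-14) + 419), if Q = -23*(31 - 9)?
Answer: -1285492 + 1963520*I*sqrt(14) ≈ -1.2855e+6 + 7.3468e+6*I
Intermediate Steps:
b(U) = -640*sqrt(U) (b(U) = 8*((16*(-5))*sqrt(U)) = 8*(-80*sqrt(U)) = -640*sqrt(U))
Q = -506 (Q = -23*22 = -506)
(Q - 2562)*(b(-14) + 419) = (-506 - 2562)*(-640*I*sqrt(14) + 419) = -3068*(-640*I*sqrt(14) + 419) = -3068*(419 - 640*I*sqrt(14)) = -1285492 + 1963520*I*sqrt(14)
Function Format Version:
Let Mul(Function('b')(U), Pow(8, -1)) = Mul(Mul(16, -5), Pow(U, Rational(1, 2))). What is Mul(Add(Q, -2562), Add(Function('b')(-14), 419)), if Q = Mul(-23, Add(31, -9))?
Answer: Add(-1285492, Mul(1963520, I, Pow(14, Rational(1, 2)))) ≈ Add(-1.2855e+6, Mul(7.3468e+6, I))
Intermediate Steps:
Function('b')(U) = Mul(-640, Pow(U, Rational(1, 2))) (Function('b')(U) = Mul(8, Mul(Mul(16, -5), Pow(U, Rational(1, 2)))) = Mul(8, Mul(-80, Pow(U, Rational(1, 2)))) = Mul(-640, Pow(U, Rational(1, 2))))
Q = -506 (Q = Mul(-23, 22) = -506)
Mul(Add(Q, -2562), Add(Function('b')(-14), 419)) = Mul(Add(-506, -2562), Add(Mul(-640, Pow(-14, Rational(1, 2))), 419)) = Mul(-3068, Add(Mul(-640, Mul(I, Pow(14, Rational(1, 2)))), 419)) = Mul(-3068, Add(Mul(-640, I, Pow(14, Rational(1, 2))), 419)) = Mul(-3068, Add(419, Mul(-640, I, Pow(14, Rational(1, 2))))) = Add(-1285492, Mul(1963520, I, Pow(14, Rational(1, 2))))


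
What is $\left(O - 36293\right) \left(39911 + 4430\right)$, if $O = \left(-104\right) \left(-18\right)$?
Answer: $-1526261561$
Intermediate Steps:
$O = 1872$
$\left(O - 36293\right) \left(39911 + 4430\right) = \left(1872 - 36293\right) \left(39911 + 4430\right) = \left(-34421\right) 44341 = -1526261561$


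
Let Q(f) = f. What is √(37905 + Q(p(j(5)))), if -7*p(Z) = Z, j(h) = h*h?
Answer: √1857170/7 ≈ 194.68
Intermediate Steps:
j(h) = h²
p(Z) = -Z/7
√(37905 + Q(p(j(5)))) = √(37905 - ⅐*5²) = √(37905 - ⅐*25) = √(37905 - 25/7) = √(265310/7) = √1857170/7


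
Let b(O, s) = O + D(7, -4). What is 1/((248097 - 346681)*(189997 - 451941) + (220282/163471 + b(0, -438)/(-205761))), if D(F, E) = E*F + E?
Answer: 33635956431/868597693630068676250 ≈ 3.8724e-11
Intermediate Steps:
D(F, E) = E + E*F
b(O, s) = -32 + O (b(O, s) = O - 4*(1 + 7) = O - 4*8 = O - 32 = -32 + O)
1/((248097 - 346681)*(189997 - 451941) + (220282/163471 + b(0, -438)/(-205761))) = 1/((248097 - 346681)*(189997 - 451941) + (220282/163471 + (-32 + 0)/(-205761))) = 1/(-98584*(-261944) + (220282*(1/163471) - 32*(-1/205761))) = 1/(25823487296 + (220282/163471 + 32/205761)) = 1/(25823487296 + 45330675674/33635956431) = 1/(868597693630068676250/33635956431) = 33635956431/868597693630068676250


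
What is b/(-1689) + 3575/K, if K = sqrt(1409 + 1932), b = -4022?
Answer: 4022/1689 + 275*sqrt(3341)/257 ≈ 64.231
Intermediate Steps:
K = sqrt(3341) ≈ 57.801
b/(-1689) + 3575/K = -4022/(-1689) + 3575/(sqrt(3341)) = -4022*(-1/1689) + 3575*(sqrt(3341)/3341) = 4022/1689 + 275*sqrt(3341)/257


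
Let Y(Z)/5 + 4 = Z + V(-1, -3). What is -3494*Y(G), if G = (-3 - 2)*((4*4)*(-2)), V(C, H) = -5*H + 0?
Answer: -2987370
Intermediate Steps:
V(C, H) = -5*H
G = 160 (G = -80*(-2) = -5*(-32) = 160)
Y(Z) = 55 + 5*Z (Y(Z) = -20 + 5*(Z - 5*(-3)) = -20 + 5*(Z + 15) = -20 + 5*(15 + Z) = -20 + (75 + 5*Z) = 55 + 5*Z)
-3494*Y(G) = -3494*(55 + 5*160) = -3494*(55 + 800) = -3494*855 = -2987370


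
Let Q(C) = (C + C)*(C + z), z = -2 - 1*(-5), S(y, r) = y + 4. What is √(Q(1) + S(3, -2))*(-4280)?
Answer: -4280*√15 ≈ -16576.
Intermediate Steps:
S(y, r) = 4 + y
z = 3 (z = -2 + 5 = 3)
Q(C) = 2*C*(3 + C) (Q(C) = (C + C)*(C + 3) = (2*C)*(3 + C) = 2*C*(3 + C))
√(Q(1) + S(3, -2))*(-4280) = √(2*1*(3 + 1) + (4 + 3))*(-4280) = √(2*1*4 + 7)*(-4280) = √(8 + 7)*(-4280) = √15*(-4280) = -4280*√15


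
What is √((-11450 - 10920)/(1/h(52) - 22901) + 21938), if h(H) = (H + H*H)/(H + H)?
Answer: 2*√66777508146622/110341 ≈ 148.12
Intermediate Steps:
h(H) = (H + H²)/(2*H) (h(H) = (H + H²)/((2*H)) = (H + H²)*(1/(2*H)) = (H + H²)/(2*H))
√((-11450 - 10920)/(1/h(52) - 22901) + 21938) = √((-11450 - 10920)/(1/(½ + (½)*52) - 22901) + 21938) = √(-22370/(1/(½ + 26) - 22901) + 21938) = √(-22370/(1/(53/2) - 22901) + 21938) = √(-22370/(2/53 - 22901) + 21938) = √(-22370/(-1213751/53) + 21938) = √(-22370*(-53/1213751) + 21938) = √(1185610/1213751 + 21938) = √(26628455048/1213751) = 2*√66777508146622/110341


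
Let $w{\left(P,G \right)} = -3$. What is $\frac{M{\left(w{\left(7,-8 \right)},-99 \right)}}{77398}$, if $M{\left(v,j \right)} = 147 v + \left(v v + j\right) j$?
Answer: $\frac{8469}{77398} \approx 0.10942$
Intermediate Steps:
$M{\left(v,j \right)} = 147 v + j \left(j + v^{2}\right)$ ($M{\left(v,j \right)} = 147 v + \left(v^{2} + j\right) j = 147 v + \left(j + v^{2}\right) j = 147 v + j \left(j + v^{2}\right)$)
$\frac{M{\left(w{\left(7,-8 \right)},-99 \right)}}{77398} = \frac{\left(-99\right)^{2} + 147 \left(-3\right) - 99 \left(-3\right)^{2}}{77398} = \left(9801 - 441 - 891\right) \frac{1}{77398} = 8469 \cdot \frac{1}{77398} = \frac{8469}{77398}$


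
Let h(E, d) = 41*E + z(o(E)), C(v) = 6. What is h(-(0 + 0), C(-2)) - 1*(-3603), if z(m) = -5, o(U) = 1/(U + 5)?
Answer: 3598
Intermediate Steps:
o(U) = 1/(5 + U)
h(E, d) = -5 + 41*E (h(E, d) = 41*E - 5 = -5 + 41*E)
h(-(0 + 0), C(-2)) - 1*(-3603) = (-5 + 41*(-(0 + 0))) - 1*(-3603) = (-5 + 41*(-1*0)) + 3603 = (-5 + 41*0) + 3603 = (-5 + 0) + 3603 = -5 + 3603 = 3598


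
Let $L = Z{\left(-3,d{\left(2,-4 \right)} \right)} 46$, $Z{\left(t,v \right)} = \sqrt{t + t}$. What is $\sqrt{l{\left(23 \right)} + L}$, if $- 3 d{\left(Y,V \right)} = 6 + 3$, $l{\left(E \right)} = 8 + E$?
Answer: $\sqrt{31 + 46 i \sqrt{6}} \approx 8.5983 + 6.5522 i$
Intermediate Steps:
$d{\left(Y,V \right)} = -3$ ($d{\left(Y,V \right)} = - \frac{6 + 3}{3} = \left(- \frac{1}{3}\right) 9 = -3$)
$Z{\left(t,v \right)} = \sqrt{2} \sqrt{t}$ ($Z{\left(t,v \right)} = \sqrt{2 t} = \sqrt{2} \sqrt{t}$)
$L = 46 i \sqrt{6}$ ($L = \sqrt{2} \sqrt{-3} \cdot 46 = \sqrt{2} i \sqrt{3} \cdot 46 = i \sqrt{6} \cdot 46 = 46 i \sqrt{6} \approx 112.68 i$)
$\sqrt{l{\left(23 \right)} + L} = \sqrt{\left(8 + 23\right) + 46 i \sqrt{6}} = \sqrt{31 + 46 i \sqrt{6}}$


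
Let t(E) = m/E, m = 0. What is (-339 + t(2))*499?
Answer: -169161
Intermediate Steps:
t(E) = 0 (t(E) = 0/E = 0)
(-339 + t(2))*499 = (-339 + 0)*499 = -339*499 = -169161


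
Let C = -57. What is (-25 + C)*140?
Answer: -11480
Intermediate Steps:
(-25 + C)*140 = (-25 - 57)*140 = -82*140 = -11480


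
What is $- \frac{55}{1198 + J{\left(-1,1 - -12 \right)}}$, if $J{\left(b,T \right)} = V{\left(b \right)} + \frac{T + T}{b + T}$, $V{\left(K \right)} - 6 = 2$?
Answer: $- \frac{30}{659} \approx -0.045524$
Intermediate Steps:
$V{\left(K \right)} = 8$ ($V{\left(K \right)} = 6 + 2 = 8$)
$J{\left(b,T \right)} = 8 + \frac{2 T}{T + b}$ ($J{\left(b,T \right)} = 8 + \frac{T + T}{b + T} = 8 + \frac{2 T}{T + b}$)
$- \frac{55}{1198 + J{\left(-1,1 - -12 \right)}} = - \frac{55}{1198 + \frac{2 \left(4 \left(-1\right) + 5 \left(1 - -12\right)\right)}{\left(1 - -12\right) - 1}} = - \frac{55}{1198 + \frac{2 \left(-4 + 5 \left(1 + 12\right)\right)}{\left(1 + 12\right) - 1}} = - \frac{55}{1198 + \frac{2 \left(-4 + 5 \cdot 13\right)}{13 - 1}} = - \frac{55}{1198 + \frac{2 \left(-4 + 65\right)}{12}} = - \frac{55}{1198 + 2 \cdot \frac{1}{12} \cdot 61} = - \frac{55}{1198 + \frac{61}{6}} = - \frac{55}{\frac{7249}{6}} = \left(-55\right) \frac{6}{7249} = - \frac{30}{659}$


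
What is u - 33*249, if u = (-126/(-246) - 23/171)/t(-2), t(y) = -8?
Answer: -57609718/7011 ≈ -8217.0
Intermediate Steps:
u = -331/7011 (u = (-126/(-246) - 23/171)/(-8) = (-126*(-1/246) - 23*1/171)*(-⅛) = (21/41 - 23/171)*(-⅛) = (2648/7011)*(-⅛) = -331/7011 ≈ -0.047212)
u - 33*249 = -331/7011 - 33*249 = -331/7011 - 8217 = -57609718/7011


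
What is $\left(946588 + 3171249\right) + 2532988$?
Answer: $6650825$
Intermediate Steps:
$\left(946588 + 3171249\right) + 2532988 = 4117837 + 2532988 = 6650825$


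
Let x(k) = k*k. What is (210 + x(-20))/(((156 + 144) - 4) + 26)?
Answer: 305/161 ≈ 1.8944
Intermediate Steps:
x(k) = k²
(210 + x(-20))/(((156 + 144) - 4) + 26) = (210 + (-20)²)/(((156 + 144) - 4) + 26) = (210 + 400)/((300 - 4) + 26) = 610/(296 + 26) = 610/322 = 610*(1/322) = 305/161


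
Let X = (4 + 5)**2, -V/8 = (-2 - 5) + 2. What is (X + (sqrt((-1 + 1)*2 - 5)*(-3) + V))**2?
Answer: 14596 - 726*I*sqrt(5) ≈ 14596.0 - 1623.4*I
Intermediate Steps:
V = 40 (V = -8*((-2 - 5) + 2) = -8*(-7 + 2) = -8*(-5) = 40)
X = 81 (X = 9**2 = 81)
(X + (sqrt((-1 + 1)*2 - 5)*(-3) + V))**2 = (81 + (sqrt((-1 + 1)*2 - 5)*(-3) + 40))**2 = (81 + (sqrt(0*2 - 5)*(-3) + 40))**2 = (81 + (sqrt(0 - 5)*(-3) + 40))**2 = (81 + (sqrt(-5)*(-3) + 40))**2 = (81 + ((I*sqrt(5))*(-3) + 40))**2 = (81 + (-3*I*sqrt(5) + 40))**2 = (81 + (40 - 3*I*sqrt(5)))**2 = (121 - 3*I*sqrt(5))**2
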